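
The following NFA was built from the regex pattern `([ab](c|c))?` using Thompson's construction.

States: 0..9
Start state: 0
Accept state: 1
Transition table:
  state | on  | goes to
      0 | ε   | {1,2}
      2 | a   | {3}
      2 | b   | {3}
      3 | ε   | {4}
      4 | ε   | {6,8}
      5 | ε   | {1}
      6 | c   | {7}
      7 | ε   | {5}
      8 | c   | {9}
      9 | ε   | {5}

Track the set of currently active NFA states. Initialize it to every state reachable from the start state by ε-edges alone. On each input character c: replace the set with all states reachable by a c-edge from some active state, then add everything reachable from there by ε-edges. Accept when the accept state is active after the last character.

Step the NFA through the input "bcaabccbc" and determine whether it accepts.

initial (ε-close {0}): {0,1,2}
'b' @ 1: {3,4,6,8}
'c' @ 2: {1,5,7,9}  [accepting]
'a' @ 3: {}  — dead — no transitions
rest 'abccbc' ignored (set empty)
end set {} — state 1 not in

Answer: REJECT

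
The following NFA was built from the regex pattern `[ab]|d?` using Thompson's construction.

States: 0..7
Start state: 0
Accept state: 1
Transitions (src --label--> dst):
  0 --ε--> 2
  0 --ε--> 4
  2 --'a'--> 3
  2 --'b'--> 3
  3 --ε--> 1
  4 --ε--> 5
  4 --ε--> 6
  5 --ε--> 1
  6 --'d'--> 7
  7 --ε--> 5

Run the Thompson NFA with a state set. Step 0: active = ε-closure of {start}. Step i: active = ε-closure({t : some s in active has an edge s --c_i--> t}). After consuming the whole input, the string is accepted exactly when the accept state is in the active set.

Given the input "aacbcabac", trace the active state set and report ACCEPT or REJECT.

start: ε-closure({0}) = {0,1,2,4,5,6}
'a' @ 1: {1,3}  (accept∈set)
'a' @ 2: {}  — state set empty
rest 'cbcabac' ignored (set empty)
after full input: {}  (accept=1 not in)

Answer: REJECT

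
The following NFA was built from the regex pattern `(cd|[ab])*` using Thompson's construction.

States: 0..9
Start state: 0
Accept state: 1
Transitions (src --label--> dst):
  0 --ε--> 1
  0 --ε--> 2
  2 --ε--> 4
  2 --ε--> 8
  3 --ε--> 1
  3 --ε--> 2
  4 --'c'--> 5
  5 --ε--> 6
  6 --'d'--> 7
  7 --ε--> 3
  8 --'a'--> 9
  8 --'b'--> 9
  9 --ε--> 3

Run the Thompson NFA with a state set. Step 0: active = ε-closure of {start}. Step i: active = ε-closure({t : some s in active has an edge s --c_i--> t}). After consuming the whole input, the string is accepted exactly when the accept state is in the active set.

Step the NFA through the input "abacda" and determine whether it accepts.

initial (ε-close {0}): {0,1,2,4,8}
'a' @ 1: {1,2,3,4,8,9}  [accepting]
'b' @ 2: {1,2,3,4,8,9}  [accepting]
'a' @ 3: {1,2,3,4,8,9}  [accepting]
'c' @ 4: {5,6}
'd' @ 5: {1,2,3,4,7,8}  [accepting]
'a' @ 6: {1,2,3,4,8,9}  [accepting]
final: {1,2,3,4,8,9}; accept 1 in set

Answer: ACCEPT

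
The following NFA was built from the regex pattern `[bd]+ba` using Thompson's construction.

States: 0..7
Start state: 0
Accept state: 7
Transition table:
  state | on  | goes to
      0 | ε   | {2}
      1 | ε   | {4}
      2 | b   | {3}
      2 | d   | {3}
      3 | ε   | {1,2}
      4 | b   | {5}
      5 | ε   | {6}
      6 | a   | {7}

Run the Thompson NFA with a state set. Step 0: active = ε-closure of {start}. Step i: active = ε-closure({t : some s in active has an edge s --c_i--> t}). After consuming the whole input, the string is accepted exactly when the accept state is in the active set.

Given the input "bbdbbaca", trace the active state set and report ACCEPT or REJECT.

initial (ε-close {0}): {0,2}
'b' @ 1: {1,2,3,4}
'b' @ 2: {1,2,3,4,5,6}
'd' @ 3: {1,2,3,4}
'b' @ 4: {1,2,3,4,5,6}
'b' @ 5: {1,2,3,4,5,6}
'a' @ 6: {7}  ✓accept
'c' @ 7: {}  — dead — no transitions
rest 'a' ignored (set empty)
final: {}; accept 7 not in set

Answer: REJECT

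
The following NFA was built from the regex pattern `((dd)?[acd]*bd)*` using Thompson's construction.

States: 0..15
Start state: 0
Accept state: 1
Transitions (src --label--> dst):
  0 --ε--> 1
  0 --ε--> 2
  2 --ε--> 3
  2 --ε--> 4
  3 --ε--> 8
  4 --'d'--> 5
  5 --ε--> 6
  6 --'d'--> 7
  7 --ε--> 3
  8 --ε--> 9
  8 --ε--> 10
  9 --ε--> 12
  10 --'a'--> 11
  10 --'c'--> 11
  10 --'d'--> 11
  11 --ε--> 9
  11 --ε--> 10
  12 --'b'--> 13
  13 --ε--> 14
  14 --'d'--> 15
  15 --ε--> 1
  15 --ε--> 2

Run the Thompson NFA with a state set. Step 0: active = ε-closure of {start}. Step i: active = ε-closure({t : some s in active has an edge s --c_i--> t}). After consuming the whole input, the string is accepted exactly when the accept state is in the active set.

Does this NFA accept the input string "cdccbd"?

Answer: ACCEPT

Steps:
start: ε-closure({0}) = {0,1,2,3,4,8,9,10,12}
'c' @ 1: {9,10,11,12}
'd' @ 2: {9,10,11,12}
'c' @ 3: {9,10,11,12}
'c' @ 4: {9,10,11,12}
'b' @ 5: {13,14}
'd' @ 6: {1,2,3,4,8,9,10,12,15}  (accept∈set)
end set {1,2,3,4,8,9,10,12,15} — state 1 in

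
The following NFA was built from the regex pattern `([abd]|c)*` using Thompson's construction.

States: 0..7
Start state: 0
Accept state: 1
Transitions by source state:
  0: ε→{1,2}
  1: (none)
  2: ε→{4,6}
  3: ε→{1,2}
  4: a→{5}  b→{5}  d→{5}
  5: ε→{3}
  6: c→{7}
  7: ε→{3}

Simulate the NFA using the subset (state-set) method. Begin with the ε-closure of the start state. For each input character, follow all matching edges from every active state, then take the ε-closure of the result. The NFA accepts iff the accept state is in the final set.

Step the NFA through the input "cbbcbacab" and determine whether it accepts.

S₀ = ε-closure({0}) = {0,1,2,4,6}
'c' @ 1: {1,2,3,4,6,7}  ✓accept
'b' @ 2: {1,2,3,4,5,6}  ✓accept
'b' @ 3: {1,2,3,4,5,6}  ✓accept
'c' @ 4: {1,2,3,4,6,7}  ✓accept
'b' @ 5: {1,2,3,4,5,6}  ✓accept
'a' @ 6: {1,2,3,4,5,6}  ✓accept
'c' @ 7: {1,2,3,4,6,7}  ✓accept
'a' @ 8: {1,2,3,4,5,6}  ✓accept
'b' @ 9: {1,2,3,4,5,6}  ✓accept
after full input: {1,2,3,4,5,6}  (accept=1 in)

Answer: ACCEPT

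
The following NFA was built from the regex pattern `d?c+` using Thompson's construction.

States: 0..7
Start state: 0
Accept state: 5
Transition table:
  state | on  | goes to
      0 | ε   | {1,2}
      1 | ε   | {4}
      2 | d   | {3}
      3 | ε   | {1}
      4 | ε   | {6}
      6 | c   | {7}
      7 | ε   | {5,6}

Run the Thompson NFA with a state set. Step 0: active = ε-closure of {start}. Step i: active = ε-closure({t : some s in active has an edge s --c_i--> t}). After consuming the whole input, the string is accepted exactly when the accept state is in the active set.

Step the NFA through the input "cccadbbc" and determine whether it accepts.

S₀ = ε-closure({0}) = {0,1,2,4,6}
'c' @ 1: {5,6,7}  (accept∈set)
'c' @ 2: {5,6,7}  (accept∈set)
'c' @ 3: {5,6,7}  (accept∈set)
'a' @ 4: {}  — no active states
rest 'dbbc' ignored (set empty)
end set {} — state 5 not in

Answer: REJECT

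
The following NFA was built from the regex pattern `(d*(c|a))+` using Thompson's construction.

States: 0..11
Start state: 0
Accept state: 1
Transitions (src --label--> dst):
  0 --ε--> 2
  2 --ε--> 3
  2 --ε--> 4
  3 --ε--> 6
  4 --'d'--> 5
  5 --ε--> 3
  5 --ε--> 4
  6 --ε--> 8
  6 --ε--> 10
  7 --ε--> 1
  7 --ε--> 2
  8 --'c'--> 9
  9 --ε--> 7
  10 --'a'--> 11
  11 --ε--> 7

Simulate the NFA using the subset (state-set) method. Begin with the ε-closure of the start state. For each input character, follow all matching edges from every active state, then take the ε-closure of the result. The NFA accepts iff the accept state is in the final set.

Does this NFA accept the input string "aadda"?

start: ε-closure({0}) = {0,2,3,4,6,8,10}
'a' @ 1: {1,2,3,4,6,7,8,10,11}  [accepting]
'a' @ 2: {1,2,3,4,6,7,8,10,11}  [accepting]
'd' @ 3: {3,4,5,6,8,10}
'd' @ 4: {3,4,5,6,8,10}
'a' @ 5: {1,2,3,4,6,7,8,10,11}  [accepting]
end set {1,2,3,4,6,7,8,10,11} — state 1 in

Answer: ACCEPT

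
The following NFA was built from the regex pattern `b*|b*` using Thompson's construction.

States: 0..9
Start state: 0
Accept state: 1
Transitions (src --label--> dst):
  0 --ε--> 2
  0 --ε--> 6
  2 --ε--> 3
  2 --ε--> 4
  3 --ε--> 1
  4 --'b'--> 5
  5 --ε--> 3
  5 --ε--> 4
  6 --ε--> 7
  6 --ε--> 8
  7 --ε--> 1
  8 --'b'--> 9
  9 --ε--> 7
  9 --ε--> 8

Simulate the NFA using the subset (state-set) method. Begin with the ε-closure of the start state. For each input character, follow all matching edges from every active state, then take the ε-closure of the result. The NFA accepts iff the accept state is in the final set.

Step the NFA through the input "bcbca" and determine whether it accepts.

Answer: REJECT

Steps:
initial (ε-close {0}): {0,1,2,3,4,6,7,8}
'b' @ 1: {1,3,4,5,7,8,9}  [accepting]
'c' @ 2: {}  — dead — no transitions
rest 'bca' ignored (set empty)
final: {}; accept 1 not in set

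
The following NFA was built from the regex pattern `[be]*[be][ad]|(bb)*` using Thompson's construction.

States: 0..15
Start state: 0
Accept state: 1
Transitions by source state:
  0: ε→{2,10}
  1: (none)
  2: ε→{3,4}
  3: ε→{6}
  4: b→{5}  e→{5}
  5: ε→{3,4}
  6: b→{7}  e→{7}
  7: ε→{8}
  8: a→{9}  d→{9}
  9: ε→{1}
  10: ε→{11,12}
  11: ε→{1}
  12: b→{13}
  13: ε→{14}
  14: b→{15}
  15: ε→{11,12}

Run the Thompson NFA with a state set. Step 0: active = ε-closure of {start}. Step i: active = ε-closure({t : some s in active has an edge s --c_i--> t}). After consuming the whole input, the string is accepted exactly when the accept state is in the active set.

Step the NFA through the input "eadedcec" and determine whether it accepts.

start: ε-closure({0}) = {0,1,2,3,4,6,10,11,12}
'e' @ 1: {3,4,5,6,7,8}
'a' @ 2: {1,9}  (accept∈set)
'd' @ 3: {}  — no active states
rest 'edcec' ignored (set empty)
after full input: {}  (accept=1 not in)

Answer: REJECT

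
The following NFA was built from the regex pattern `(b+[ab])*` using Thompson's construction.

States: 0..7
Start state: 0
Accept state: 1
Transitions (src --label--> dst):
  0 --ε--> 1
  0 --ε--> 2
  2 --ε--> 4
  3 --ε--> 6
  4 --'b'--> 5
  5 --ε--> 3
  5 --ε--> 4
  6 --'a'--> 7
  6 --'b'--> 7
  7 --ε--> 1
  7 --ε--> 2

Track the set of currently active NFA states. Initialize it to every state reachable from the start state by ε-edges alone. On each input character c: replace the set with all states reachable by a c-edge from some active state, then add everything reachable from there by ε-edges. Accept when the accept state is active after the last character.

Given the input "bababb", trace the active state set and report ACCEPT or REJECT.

S₀ = ε-closure({0}) = {0,1,2,4}
'b' @ 1: {3,4,5,6}
'a' @ 2: {1,2,4,7}  [accepting]
'b' @ 3: {3,4,5,6}
'a' @ 4: {1,2,4,7}  [accepting]
'b' @ 5: {3,4,5,6}
'b' @ 6: {1,2,3,4,5,6,7}  [accepting]
final: {1,2,3,4,5,6,7}; accept 1 in set

Answer: ACCEPT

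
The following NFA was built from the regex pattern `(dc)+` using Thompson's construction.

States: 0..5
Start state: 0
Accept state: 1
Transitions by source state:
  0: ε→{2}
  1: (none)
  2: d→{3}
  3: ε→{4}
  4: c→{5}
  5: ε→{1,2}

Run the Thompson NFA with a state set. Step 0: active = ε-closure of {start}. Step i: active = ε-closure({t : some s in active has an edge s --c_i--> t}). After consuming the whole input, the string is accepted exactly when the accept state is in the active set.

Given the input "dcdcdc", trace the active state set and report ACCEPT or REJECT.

Answer: ACCEPT

Derivation:
initial (ε-close {0}): {0,2}
'd' @ 1: {3,4}
'c' @ 2: {1,2,5}  [accepting]
'd' @ 3: {3,4}
'c' @ 4: {1,2,5}  [accepting]
'd' @ 5: {3,4}
'c' @ 6: {1,2,5}  [accepting]
end set {1,2,5} — state 1 in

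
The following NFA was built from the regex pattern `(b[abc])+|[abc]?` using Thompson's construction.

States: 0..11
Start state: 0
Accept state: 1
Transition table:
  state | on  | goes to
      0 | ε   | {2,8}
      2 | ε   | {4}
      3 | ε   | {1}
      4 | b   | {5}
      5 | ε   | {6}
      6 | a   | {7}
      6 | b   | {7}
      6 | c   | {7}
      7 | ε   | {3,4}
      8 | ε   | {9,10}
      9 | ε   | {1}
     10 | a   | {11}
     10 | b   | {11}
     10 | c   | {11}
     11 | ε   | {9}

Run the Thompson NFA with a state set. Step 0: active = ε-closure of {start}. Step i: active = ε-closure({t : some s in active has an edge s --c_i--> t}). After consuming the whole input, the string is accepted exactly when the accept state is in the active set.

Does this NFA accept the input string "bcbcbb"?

Answer: ACCEPT

Trace:
start: ε-closure({0}) = {0,1,2,4,8,9,10}
'b' @ 1: {1,5,6,9,11}  (accept∈set)
'c' @ 2: {1,3,4,7}  (accept∈set)
'b' @ 3: {5,6}
'c' @ 4: {1,3,4,7}  (accept∈set)
'b' @ 5: {5,6}
'b' @ 6: {1,3,4,7}  (accept∈set)
final: {1,3,4,7}; accept 1 in set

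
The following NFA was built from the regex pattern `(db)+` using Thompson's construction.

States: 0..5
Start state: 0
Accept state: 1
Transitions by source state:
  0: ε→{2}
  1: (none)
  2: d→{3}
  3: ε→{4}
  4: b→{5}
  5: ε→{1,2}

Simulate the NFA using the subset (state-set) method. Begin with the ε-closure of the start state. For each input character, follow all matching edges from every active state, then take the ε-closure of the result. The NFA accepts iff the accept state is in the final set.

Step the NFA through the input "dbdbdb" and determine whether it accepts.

S₀ = ε-closure({0}) = {0,2}
'd' @ 1: {3,4}
'b' @ 2: {1,2,5}  ✓accept
'd' @ 3: {3,4}
'b' @ 4: {1,2,5}  ✓accept
'd' @ 5: {3,4}
'b' @ 6: {1,2,5}  ✓accept
after full input: {1,2,5}  (accept=1 in)

Answer: ACCEPT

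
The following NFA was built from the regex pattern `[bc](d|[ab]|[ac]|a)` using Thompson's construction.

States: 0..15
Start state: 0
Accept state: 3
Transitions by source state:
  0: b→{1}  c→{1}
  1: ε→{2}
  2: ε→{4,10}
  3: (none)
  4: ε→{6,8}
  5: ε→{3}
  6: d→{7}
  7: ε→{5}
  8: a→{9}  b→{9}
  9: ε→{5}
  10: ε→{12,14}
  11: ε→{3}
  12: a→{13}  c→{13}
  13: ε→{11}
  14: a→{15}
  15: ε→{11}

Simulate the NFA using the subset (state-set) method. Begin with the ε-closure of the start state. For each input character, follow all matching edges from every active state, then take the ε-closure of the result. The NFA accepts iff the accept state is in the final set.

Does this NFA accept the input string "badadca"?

Answer: REJECT

Trace:
start: ε-closure({0}) = {0}
'b' @ 1: {1,2,4,6,8,10,12,14}
'a' @ 2: {3,5,9,11,13,15}  (accept∈set)
'd' @ 3: {}  — no active states
rest 'adca' ignored (set empty)
final: {}; accept 3 not in set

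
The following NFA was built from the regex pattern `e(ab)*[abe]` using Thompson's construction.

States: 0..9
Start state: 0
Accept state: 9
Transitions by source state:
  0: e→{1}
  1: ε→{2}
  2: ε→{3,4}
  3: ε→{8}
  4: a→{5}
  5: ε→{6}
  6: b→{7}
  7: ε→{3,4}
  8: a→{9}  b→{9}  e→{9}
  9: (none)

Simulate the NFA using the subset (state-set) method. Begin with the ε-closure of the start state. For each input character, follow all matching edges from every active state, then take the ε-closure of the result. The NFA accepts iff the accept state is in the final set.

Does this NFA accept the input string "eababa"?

Answer: ACCEPT

Trace:
start: ε-closure({0}) = {0}
'e' @ 1: {1,2,3,4,8}
'a' @ 2: {5,6,9}  [accepting]
'b' @ 3: {3,4,7,8}
'a' @ 4: {5,6,9}  [accepting]
'b' @ 5: {3,4,7,8}
'a' @ 6: {5,6,9}  [accepting]
end set {5,6,9} — state 9 in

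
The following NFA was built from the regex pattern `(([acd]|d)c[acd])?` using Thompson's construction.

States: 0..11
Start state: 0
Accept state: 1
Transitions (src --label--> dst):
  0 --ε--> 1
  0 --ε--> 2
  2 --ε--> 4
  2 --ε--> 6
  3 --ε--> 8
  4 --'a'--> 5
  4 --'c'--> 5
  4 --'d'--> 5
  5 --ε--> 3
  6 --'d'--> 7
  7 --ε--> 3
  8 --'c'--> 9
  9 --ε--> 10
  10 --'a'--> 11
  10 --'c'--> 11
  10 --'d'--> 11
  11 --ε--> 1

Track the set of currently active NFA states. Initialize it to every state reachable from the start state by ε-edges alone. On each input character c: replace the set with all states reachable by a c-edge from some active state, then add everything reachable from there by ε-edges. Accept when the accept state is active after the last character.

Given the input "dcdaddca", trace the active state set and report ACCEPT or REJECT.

initial (ε-close {0}): {0,1,2,4,6}
'd' @ 1: {3,5,7,8}
'c' @ 2: {9,10}
'd' @ 3: {1,11}  (accept∈set)
'a' @ 4: {}  — state set empty
rest 'ddca' ignored (set empty)
final: {}; accept 1 not in set

Answer: REJECT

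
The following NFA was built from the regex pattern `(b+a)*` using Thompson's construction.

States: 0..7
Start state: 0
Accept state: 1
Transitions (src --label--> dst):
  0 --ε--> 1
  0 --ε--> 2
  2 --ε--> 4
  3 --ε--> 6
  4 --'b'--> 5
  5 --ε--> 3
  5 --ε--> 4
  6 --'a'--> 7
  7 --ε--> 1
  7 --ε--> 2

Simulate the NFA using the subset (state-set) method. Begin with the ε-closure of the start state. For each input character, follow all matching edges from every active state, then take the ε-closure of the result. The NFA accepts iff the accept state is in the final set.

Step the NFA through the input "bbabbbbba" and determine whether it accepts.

start: ε-closure({0}) = {0,1,2,4}
'b' @ 1: {3,4,5,6}
'b' @ 2: {3,4,5,6}
'a' @ 3: {1,2,4,7}  (accept∈set)
'b' @ 4: {3,4,5,6}
'b' @ 5: {3,4,5,6}
'b' @ 6: {3,4,5,6}
'b' @ 7: {3,4,5,6}
'b' @ 8: {3,4,5,6}
'a' @ 9: {1,2,4,7}  (accept∈set)
end set {1,2,4,7} — state 1 in

Answer: ACCEPT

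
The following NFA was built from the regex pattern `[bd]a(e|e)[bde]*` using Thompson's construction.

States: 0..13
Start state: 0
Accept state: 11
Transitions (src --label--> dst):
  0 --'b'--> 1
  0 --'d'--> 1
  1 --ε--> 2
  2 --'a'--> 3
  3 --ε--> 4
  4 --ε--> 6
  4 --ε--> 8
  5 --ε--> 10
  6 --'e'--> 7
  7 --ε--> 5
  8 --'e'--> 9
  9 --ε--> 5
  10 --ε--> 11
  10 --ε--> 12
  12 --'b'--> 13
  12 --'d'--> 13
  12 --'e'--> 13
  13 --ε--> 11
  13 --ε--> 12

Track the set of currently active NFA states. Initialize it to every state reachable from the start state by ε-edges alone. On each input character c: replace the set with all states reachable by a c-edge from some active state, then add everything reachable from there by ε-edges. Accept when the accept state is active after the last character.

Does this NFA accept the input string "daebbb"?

Answer: ACCEPT

Steps:
initial (ε-close {0}): {0}
'd' @ 1: {1,2}
'a' @ 2: {3,4,6,8}
'e' @ 3: {5,7,9,10,11,12}  [accepting]
'b' @ 4: {11,12,13}  [accepting]
'b' @ 5: {11,12,13}  [accepting]
'b' @ 6: {11,12,13}  [accepting]
final: {11,12,13}; accept 11 in set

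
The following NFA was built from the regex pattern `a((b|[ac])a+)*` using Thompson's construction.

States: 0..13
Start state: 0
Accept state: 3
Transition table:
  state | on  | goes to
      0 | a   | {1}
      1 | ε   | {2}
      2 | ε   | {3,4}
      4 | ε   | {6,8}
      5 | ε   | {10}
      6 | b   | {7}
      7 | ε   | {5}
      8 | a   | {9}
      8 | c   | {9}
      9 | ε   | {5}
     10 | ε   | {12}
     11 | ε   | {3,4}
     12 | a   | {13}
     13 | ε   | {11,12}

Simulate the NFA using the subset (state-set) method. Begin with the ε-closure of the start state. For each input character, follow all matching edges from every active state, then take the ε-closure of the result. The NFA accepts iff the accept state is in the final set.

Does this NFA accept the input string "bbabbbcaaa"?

S₀ = ε-closure({0}) = {0}
'b' @ 1: {}  — state set empty
rest 'babbbcaaa' ignored (set empty)
end set {} — state 3 not in

Answer: REJECT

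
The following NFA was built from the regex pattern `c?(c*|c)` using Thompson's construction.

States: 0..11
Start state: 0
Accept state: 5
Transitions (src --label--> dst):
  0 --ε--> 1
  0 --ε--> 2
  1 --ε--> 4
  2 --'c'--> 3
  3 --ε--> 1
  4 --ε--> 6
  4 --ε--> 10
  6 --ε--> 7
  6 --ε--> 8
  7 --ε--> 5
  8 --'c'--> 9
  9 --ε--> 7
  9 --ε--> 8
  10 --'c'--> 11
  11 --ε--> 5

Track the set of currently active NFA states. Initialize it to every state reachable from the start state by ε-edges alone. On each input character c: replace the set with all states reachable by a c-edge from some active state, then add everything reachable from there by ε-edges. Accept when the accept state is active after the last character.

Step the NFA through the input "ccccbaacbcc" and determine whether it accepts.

S₀ = ε-closure({0}) = {0,1,2,4,5,6,7,8,10}
'c' @ 1: {1,3,4,5,6,7,8,9,10,11}  [accepting]
'c' @ 2: {5,7,8,9,11}  [accepting]
'c' @ 3: {5,7,8,9}  [accepting]
'c' @ 4: {5,7,8,9}  [accepting]
'b' @ 5: {}  — no active states
rest 'aacbcc' ignored (set empty)
after full input: {}  (accept=5 not in)

Answer: REJECT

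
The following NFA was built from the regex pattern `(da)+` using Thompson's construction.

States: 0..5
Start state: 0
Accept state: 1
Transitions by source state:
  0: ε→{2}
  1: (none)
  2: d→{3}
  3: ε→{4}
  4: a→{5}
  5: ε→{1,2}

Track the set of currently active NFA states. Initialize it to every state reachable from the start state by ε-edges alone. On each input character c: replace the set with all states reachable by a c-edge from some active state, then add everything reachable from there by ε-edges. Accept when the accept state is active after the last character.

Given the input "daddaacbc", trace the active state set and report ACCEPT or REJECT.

Answer: REJECT

Derivation:
S₀ = ε-closure({0}) = {0,2}
'd' @ 1: {3,4}
'a' @ 2: {1,2,5}  ✓accept
'd' @ 3: {3,4}
'd' @ 4: {}  — dead — no transitions
rest 'aacbc' ignored (set empty)
end set {} — state 1 not in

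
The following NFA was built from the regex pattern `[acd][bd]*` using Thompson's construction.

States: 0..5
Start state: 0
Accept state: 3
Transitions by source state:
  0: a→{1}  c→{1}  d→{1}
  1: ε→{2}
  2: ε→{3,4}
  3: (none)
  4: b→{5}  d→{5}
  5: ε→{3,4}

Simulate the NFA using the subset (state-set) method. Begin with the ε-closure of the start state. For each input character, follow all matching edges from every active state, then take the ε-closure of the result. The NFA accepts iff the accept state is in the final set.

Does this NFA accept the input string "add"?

initial (ε-close {0}): {0}
'a' @ 1: {1,2,3,4}  ✓accept
'd' @ 2: {3,4,5}  ✓accept
'd' @ 3: {3,4,5}  ✓accept
after full input: {3,4,5}  (accept=3 in)

Answer: ACCEPT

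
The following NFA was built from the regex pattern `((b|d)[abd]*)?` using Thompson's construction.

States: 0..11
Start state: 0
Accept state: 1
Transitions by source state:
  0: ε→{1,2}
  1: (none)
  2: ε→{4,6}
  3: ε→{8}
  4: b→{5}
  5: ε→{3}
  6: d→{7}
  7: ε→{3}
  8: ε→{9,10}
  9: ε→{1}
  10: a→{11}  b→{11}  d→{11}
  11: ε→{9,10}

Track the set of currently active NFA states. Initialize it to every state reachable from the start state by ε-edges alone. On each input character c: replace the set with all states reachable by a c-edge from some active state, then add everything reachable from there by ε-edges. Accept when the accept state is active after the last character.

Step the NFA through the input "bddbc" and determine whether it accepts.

S₀ = ε-closure({0}) = {0,1,2,4,6}
'b' @ 1: {1,3,5,8,9,10}  ✓accept
'd' @ 2: {1,9,10,11}  ✓accept
'd' @ 3: {1,9,10,11}  ✓accept
'b' @ 4: {1,9,10,11}  ✓accept
'c' @ 5: {}  — dead — no transitions
after full input: {}  (accept=1 not in)

Answer: REJECT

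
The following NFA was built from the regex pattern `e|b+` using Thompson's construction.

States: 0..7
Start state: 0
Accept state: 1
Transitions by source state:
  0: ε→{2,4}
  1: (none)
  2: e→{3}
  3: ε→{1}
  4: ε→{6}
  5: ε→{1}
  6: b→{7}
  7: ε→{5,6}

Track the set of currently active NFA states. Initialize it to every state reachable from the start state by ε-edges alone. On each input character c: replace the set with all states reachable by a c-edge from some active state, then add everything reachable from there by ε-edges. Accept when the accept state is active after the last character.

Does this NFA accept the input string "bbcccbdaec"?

start: ε-closure({0}) = {0,2,4,6}
'b' @ 1: {1,5,6,7}  [accepting]
'b' @ 2: {1,5,6,7}  [accepting]
'c' @ 3: {}  — no active states
rest 'ccbdaec' ignored (set empty)
end set {} — state 1 not in

Answer: REJECT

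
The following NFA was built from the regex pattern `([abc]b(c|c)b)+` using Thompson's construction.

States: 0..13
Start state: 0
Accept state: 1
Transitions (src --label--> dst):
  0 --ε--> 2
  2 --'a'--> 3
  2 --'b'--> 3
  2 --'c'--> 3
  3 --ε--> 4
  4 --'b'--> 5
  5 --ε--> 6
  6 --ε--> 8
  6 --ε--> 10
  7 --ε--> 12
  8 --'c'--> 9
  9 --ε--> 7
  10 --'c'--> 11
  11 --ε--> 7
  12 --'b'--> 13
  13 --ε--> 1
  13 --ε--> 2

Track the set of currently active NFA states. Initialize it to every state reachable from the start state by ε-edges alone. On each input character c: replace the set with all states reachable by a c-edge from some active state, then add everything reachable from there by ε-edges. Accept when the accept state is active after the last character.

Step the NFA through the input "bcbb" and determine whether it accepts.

Answer: REJECT

Trace:
initial (ε-close {0}): {0,2}
'b' @ 1: {3,4}
'c' @ 2: {}  — no active states
rest 'bb' ignored (set empty)
after full input: {}  (accept=1 not in)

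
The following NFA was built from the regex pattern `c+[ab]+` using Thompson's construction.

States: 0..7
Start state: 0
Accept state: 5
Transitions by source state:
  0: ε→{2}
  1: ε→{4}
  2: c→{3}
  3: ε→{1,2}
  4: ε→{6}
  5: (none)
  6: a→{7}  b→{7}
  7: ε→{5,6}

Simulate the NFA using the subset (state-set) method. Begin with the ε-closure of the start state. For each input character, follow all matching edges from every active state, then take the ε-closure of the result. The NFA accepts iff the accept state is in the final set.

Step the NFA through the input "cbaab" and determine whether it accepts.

Answer: ACCEPT

Derivation:
start: ε-closure({0}) = {0,2}
'c' @ 1: {1,2,3,4,6}
'b' @ 2: {5,6,7}  ✓accept
'a' @ 3: {5,6,7}  ✓accept
'a' @ 4: {5,6,7}  ✓accept
'b' @ 5: {5,6,7}  ✓accept
final: {5,6,7}; accept 5 in set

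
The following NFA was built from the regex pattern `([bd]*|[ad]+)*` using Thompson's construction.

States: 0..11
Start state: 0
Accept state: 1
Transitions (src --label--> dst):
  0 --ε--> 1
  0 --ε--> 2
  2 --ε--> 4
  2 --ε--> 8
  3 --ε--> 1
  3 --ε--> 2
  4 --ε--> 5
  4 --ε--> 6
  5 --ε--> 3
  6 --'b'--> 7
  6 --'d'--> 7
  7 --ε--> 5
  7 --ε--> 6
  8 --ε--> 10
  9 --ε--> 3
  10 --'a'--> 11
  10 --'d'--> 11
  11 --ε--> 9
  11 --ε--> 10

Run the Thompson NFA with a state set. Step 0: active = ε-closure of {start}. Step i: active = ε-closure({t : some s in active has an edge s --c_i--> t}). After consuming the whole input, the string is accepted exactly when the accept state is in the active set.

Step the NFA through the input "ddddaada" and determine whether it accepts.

Answer: ACCEPT

Derivation:
start: ε-closure({0}) = {0,1,2,3,4,5,6,8,10}
'd' @ 1: {1,2,3,4,5,6,7,8,9,10,11}  (accept∈set)
'd' @ 2: {1,2,3,4,5,6,7,8,9,10,11}  (accept∈set)
'd' @ 3: {1,2,3,4,5,6,7,8,9,10,11}  (accept∈set)
'd' @ 4: {1,2,3,4,5,6,7,8,9,10,11}  (accept∈set)
'a' @ 5: {1,2,3,4,5,6,8,9,10,11}  (accept∈set)
'a' @ 6: {1,2,3,4,5,6,8,9,10,11}  (accept∈set)
'd' @ 7: {1,2,3,4,5,6,7,8,9,10,11}  (accept∈set)
'a' @ 8: {1,2,3,4,5,6,8,9,10,11}  (accept∈set)
final: {1,2,3,4,5,6,8,9,10,11}; accept 1 in set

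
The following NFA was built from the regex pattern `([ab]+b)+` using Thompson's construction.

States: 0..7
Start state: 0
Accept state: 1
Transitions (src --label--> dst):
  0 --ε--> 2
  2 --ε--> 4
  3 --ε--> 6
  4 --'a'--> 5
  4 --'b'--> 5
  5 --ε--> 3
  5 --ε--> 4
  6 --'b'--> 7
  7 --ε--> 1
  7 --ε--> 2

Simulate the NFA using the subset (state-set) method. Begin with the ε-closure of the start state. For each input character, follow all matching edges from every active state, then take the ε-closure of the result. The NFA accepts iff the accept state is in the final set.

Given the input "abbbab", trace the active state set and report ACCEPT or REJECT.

Answer: ACCEPT

Trace:
start: ε-closure({0}) = {0,2,4}
'a' @ 1: {3,4,5,6}
'b' @ 2: {1,2,3,4,5,6,7}  [accepting]
'b' @ 3: {1,2,3,4,5,6,7}  [accepting]
'b' @ 4: {1,2,3,4,5,6,7}  [accepting]
'a' @ 5: {3,4,5,6}
'b' @ 6: {1,2,3,4,5,6,7}  [accepting]
final: {1,2,3,4,5,6,7}; accept 1 in set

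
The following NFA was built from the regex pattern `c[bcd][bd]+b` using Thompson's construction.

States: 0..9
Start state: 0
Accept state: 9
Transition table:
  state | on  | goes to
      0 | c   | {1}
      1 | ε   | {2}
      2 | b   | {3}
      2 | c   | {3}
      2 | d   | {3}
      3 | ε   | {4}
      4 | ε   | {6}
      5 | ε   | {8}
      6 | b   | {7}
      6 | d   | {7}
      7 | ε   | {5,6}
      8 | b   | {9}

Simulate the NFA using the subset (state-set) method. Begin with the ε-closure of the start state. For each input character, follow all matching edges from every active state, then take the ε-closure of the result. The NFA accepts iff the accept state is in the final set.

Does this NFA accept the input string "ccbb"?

S₀ = ε-closure({0}) = {0}
'c' @ 1: {1,2}
'c' @ 2: {3,4,6}
'b' @ 3: {5,6,7,8}
'b' @ 4: {5,6,7,8,9}  [accepting]
after full input: {5,6,7,8,9}  (accept=9 in)

Answer: ACCEPT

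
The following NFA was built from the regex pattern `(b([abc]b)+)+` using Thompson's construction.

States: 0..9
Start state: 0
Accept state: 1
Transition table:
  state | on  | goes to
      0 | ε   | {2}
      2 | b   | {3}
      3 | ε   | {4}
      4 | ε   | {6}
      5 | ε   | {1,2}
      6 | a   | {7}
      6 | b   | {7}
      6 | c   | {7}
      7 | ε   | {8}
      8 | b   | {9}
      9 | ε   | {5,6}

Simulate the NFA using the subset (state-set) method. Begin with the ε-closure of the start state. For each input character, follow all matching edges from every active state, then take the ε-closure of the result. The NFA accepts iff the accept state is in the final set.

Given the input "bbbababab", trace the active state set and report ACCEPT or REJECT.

Answer: ACCEPT

Trace:
initial (ε-close {0}): {0,2}
'b' @ 1: {3,4,6}
'b' @ 2: {7,8}
'b' @ 3: {1,2,5,6,9}  (accept∈set)
'a' @ 4: {7,8}
'b' @ 5: {1,2,5,6,9}  (accept∈set)
'a' @ 6: {7,8}
'b' @ 7: {1,2,5,6,9}  (accept∈set)
'a' @ 8: {7,8}
'b' @ 9: {1,2,5,6,9}  (accept∈set)
end set {1,2,5,6,9} — state 1 in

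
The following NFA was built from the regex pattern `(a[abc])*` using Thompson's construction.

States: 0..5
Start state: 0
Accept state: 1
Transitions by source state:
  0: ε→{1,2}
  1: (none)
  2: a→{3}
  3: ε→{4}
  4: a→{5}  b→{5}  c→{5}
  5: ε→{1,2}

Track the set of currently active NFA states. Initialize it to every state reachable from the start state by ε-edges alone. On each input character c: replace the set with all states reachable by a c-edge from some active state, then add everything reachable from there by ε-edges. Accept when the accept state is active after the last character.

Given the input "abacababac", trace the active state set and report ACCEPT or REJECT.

start: ε-closure({0}) = {0,1,2}
'a' @ 1: {3,4}
'b' @ 2: {1,2,5}  (accept∈set)
'a' @ 3: {3,4}
'c' @ 4: {1,2,5}  (accept∈set)
'a' @ 5: {3,4}
'b' @ 6: {1,2,5}  (accept∈set)
'a' @ 7: {3,4}
'b' @ 8: {1,2,5}  (accept∈set)
'a' @ 9: {3,4}
'c' @ 10: {1,2,5}  (accept∈set)
after full input: {1,2,5}  (accept=1 in)

Answer: ACCEPT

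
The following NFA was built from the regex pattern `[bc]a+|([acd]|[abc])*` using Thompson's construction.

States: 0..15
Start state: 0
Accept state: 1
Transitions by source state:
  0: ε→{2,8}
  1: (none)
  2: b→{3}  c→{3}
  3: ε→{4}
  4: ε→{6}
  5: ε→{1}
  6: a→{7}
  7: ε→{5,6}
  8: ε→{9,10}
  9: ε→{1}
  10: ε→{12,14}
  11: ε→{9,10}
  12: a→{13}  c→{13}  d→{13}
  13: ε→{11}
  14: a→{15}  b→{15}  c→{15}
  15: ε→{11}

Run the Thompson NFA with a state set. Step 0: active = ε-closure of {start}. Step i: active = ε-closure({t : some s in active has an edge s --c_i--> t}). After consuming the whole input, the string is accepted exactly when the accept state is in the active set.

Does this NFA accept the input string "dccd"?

Answer: ACCEPT

Steps:
S₀ = ε-closure({0}) = {0,1,2,8,9,10,12,14}
'd' @ 1: {1,9,10,11,12,13,14}  (accept∈set)
'c' @ 2: {1,9,10,11,12,13,14,15}  (accept∈set)
'c' @ 3: {1,9,10,11,12,13,14,15}  (accept∈set)
'd' @ 4: {1,9,10,11,12,13,14}  (accept∈set)
end set {1,9,10,11,12,13,14} — state 1 in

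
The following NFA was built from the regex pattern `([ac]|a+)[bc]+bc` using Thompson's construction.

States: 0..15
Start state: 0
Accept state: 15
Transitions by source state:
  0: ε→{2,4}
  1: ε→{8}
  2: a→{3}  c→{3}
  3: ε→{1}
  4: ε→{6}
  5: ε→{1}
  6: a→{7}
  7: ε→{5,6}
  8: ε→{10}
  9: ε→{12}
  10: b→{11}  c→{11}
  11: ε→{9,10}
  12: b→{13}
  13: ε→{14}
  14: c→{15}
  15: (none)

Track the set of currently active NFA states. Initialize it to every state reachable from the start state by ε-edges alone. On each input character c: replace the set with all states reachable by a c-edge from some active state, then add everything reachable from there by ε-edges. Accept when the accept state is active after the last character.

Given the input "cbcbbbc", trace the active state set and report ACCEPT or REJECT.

S₀ = ε-closure({0}) = {0,2,4,6}
'c' @ 1: {1,3,8,10}
'b' @ 2: {9,10,11,12}
'c' @ 3: {9,10,11,12}
'b' @ 4: {9,10,11,12,13,14}
'b' @ 5: {9,10,11,12,13,14}
'b' @ 6: {9,10,11,12,13,14}
'c' @ 7: {9,10,11,12,15}  (accept∈set)
after full input: {9,10,11,12,15}  (accept=15 in)

Answer: ACCEPT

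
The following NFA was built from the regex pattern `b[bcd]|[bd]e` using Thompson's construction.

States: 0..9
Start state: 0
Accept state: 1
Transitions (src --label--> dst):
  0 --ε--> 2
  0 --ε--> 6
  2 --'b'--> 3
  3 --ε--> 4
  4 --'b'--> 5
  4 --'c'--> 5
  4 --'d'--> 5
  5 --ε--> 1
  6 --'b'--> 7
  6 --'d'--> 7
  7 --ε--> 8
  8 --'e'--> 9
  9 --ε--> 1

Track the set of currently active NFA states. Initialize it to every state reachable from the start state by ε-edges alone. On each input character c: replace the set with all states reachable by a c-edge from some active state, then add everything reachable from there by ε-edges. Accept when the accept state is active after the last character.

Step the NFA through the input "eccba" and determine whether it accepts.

initial (ε-close {0}): {0,2,6}
'e' @ 1: {}  — no active states
rest 'ccba' ignored (set empty)
final: {}; accept 1 not in set

Answer: REJECT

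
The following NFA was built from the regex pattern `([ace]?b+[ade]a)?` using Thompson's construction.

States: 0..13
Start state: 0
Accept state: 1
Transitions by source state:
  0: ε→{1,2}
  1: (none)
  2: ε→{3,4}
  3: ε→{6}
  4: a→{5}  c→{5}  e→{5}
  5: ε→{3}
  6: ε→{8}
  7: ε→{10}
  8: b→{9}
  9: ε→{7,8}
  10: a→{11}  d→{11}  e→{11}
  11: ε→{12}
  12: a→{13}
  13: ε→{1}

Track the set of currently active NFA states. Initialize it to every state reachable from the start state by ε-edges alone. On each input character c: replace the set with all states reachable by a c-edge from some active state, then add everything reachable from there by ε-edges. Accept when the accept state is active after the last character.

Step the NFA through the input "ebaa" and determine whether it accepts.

Answer: ACCEPT

Trace:
start: ε-closure({0}) = {0,1,2,3,4,6,8}
'e' @ 1: {3,5,6,8}
'b' @ 2: {7,8,9,10}
'a' @ 3: {11,12}
'a' @ 4: {1,13}  [accepting]
after full input: {1,13}  (accept=1 in)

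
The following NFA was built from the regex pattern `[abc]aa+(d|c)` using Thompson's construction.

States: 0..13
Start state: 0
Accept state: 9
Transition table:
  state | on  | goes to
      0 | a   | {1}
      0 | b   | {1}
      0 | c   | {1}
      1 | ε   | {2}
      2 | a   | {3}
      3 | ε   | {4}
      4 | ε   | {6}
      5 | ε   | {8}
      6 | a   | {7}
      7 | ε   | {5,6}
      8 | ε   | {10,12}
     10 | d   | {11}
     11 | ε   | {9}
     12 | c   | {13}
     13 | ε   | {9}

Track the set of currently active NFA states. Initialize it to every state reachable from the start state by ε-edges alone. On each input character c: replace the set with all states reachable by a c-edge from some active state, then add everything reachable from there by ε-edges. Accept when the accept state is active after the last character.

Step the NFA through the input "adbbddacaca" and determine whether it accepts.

Answer: REJECT

Steps:
start: ε-closure({0}) = {0}
'a' @ 1: {1,2}
'd' @ 2: {}  — dead — no transitions
rest 'bbddacaca' ignored (set empty)
end set {} — state 9 not in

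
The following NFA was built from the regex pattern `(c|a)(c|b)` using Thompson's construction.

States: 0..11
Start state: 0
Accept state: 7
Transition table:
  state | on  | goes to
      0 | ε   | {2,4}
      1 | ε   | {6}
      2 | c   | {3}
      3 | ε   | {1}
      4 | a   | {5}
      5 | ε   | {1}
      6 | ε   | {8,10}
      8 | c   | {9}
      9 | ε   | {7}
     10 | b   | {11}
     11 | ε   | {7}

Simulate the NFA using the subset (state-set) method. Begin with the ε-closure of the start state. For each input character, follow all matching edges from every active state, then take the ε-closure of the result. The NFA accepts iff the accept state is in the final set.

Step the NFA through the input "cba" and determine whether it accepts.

Answer: REJECT

Steps:
initial (ε-close {0}): {0,2,4}
'c' @ 1: {1,3,6,8,10}
'b' @ 2: {7,11}  [accepting]
'a' @ 3: {}  — dead — no transitions
after full input: {}  (accept=7 not in)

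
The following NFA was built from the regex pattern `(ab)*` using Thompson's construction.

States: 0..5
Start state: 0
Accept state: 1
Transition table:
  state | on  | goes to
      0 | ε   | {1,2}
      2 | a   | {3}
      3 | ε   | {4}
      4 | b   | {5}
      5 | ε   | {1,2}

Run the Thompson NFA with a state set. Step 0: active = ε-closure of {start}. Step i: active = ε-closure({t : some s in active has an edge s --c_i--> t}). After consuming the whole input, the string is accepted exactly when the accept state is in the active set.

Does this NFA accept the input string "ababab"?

S₀ = ε-closure({0}) = {0,1,2}
'a' @ 1: {3,4}
'b' @ 2: {1,2,5}  ✓accept
'a' @ 3: {3,4}
'b' @ 4: {1,2,5}  ✓accept
'a' @ 5: {3,4}
'b' @ 6: {1,2,5}  ✓accept
after full input: {1,2,5}  (accept=1 in)

Answer: ACCEPT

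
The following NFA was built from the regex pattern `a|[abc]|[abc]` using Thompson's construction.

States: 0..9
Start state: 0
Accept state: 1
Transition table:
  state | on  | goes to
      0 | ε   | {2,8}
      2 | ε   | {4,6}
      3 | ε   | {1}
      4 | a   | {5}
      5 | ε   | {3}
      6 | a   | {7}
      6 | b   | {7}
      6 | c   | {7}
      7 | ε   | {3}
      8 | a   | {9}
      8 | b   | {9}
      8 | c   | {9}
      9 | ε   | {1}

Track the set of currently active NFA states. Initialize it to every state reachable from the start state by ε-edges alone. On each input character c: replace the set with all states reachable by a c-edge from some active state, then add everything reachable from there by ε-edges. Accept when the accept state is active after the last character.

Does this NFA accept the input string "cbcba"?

Answer: REJECT

Trace:
start: ε-closure({0}) = {0,2,4,6,8}
'c' @ 1: {1,3,7,9}  ✓accept
'b' @ 2: {}  — dead — no transitions
rest 'cba' ignored (set empty)
end set {} — state 1 not in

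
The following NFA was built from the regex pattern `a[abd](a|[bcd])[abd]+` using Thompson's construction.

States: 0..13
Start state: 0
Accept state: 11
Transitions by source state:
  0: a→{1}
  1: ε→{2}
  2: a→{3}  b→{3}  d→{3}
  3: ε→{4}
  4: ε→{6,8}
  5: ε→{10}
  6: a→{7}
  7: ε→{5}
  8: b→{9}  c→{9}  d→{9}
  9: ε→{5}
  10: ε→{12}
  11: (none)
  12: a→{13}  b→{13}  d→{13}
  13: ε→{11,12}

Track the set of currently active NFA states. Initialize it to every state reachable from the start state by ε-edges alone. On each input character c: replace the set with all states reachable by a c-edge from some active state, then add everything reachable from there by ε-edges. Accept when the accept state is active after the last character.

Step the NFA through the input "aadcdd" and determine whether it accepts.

initial (ε-close {0}): {0}
'a' @ 1: {1,2}
'a' @ 2: {3,4,6,8}
'd' @ 3: {5,9,10,12}
'c' @ 4: {}  — no active states
rest 'dd' ignored (set empty)
after full input: {}  (accept=11 not in)

Answer: REJECT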